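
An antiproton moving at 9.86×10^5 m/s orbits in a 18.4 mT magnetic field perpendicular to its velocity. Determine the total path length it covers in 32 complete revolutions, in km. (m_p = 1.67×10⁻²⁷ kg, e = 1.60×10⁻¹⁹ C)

r = mv/(qB) = 0.559 m, so one revolution covers 2πr = 3.51 m.
In 32 revolutions: L = 32·2πr = 112 m.

L ≈ 0.112 km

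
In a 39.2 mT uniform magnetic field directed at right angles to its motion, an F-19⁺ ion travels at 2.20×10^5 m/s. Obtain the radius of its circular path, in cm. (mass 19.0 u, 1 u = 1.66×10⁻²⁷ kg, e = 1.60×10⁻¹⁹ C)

The magnetic force provides the centripetal force: qvB = mv²/r, so r = mv/(qB).
r = (3.15×10^-26 kg)(2.20×10^5 m/s) / [(1×1.60×10^-19 C)(0.0392 T)] = 1.11 m.

r ≈ 111 cm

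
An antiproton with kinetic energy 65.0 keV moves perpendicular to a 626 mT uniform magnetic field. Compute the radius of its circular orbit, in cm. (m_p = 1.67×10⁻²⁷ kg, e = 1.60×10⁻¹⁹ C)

Convert the energy: K = 65.0 keV = 1.04×10^-14 J.
v = √(2K/m) = √(2·1.04×10^-14/1.67×10^-27) = 3.53×10^6 m/s.
r = mv/(qB) = (1.67×10^-27)(3.53×10^6) / [(1×1.60×10^-19)(0.626)] = 0.0588 m.

r ≈ 5.88 cm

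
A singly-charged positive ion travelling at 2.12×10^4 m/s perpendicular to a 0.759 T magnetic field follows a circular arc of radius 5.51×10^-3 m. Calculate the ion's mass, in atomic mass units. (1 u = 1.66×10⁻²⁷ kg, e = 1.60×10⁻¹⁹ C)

m ≈ 19.0 u

qvB = mv²/r ⇒ m = qBr/v.
m = (1×1.60×10^-19)(0.759)(5.51×10^-3) / (2.12×10^4) = 3.16×10^-26 kg = 19.0 u.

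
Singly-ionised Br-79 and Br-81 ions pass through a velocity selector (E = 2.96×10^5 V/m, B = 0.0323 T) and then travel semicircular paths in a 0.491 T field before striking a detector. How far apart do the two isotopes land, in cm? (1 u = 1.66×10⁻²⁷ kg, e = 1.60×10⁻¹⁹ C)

Both emerge at v = E/B₁ = 9.16×10^6 m/s.
r = mv/(qB₂), so r₁ = 15.298 m and r₂ = 15.685 m, giving Δr = 0.387 m.
After a semicircle each ion lands a diameter 2r from the entry slit, so the separation is 2Δr = 0.775 m.

Δd ≈ 77.5 cm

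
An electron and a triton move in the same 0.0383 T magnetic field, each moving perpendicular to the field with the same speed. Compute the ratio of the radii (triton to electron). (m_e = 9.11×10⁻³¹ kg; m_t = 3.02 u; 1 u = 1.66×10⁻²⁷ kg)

r = mv/(qB) ⇒ at equal v, r ∝ m/q.
r_{triton}/r_{electron} = 5500.

ratio ≈ 5500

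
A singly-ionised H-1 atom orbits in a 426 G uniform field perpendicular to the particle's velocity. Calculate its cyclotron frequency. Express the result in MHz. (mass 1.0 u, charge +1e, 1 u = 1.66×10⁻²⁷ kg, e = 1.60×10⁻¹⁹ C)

f = qB/(2πm) = (1×1.60×10^-19)(0.0426) / [2π(1.66×10^-27)] = 6.53×10^5 Hz.

f ≈ 0.653 MHz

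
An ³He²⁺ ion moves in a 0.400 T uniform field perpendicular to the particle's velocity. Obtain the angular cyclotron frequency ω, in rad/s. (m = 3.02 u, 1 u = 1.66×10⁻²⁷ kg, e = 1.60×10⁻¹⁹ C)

ω ≈ 2.55×10^7 rad/s

ω = qB/m = (2×1.60×10^-19)(0.400) / (5.01×10^-27) = 2.55×10^7 rad/s.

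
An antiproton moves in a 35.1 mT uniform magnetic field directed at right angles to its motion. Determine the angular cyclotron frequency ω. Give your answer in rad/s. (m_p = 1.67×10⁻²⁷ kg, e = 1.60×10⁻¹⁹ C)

ω ≈ 3.36×10^6 rad/s

ω = qB/m = (1×1.60×10^-19)(0.0351) / (1.67×10^-27) = 3.36×10^6 rad/s.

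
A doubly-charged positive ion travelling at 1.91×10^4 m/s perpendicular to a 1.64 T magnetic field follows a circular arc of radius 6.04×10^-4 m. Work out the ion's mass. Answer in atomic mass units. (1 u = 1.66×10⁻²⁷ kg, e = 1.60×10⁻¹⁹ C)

m ≈ 10.00 u

qvB = mv²/r ⇒ m = qBr/v.
m = (2×1.60×10^-19)(1.64)(6.04×10^-4) / (1.91×10^4) = 1.66×10^-26 kg = 10.00 u.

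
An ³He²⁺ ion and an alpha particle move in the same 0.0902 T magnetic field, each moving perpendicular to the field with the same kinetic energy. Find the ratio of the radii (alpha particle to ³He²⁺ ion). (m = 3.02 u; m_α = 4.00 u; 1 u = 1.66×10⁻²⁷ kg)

r = √(2mK)/(qB) ⇒ at equal K, r ∝ √m/q.
r_{alpha particle}/r_{³He²⁺ ion} = 1.15.

ratio ≈ 1.15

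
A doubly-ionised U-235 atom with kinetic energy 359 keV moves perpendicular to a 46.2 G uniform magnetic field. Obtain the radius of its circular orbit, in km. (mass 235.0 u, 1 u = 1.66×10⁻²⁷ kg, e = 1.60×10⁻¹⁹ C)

r ≈ 0.143 km

Convert the energy: K = 359 keV = 5.74×10^-14 J.
v = √(2K/m) = √(2·5.74×10^-14/3.90×10^-25) = 5.43×10^5 m/s.
r = mv/(qB) = (3.90×10^-25)(5.43×10^5) / [(2×1.60×10^-19)(4.62×10^-3)] = 143 m.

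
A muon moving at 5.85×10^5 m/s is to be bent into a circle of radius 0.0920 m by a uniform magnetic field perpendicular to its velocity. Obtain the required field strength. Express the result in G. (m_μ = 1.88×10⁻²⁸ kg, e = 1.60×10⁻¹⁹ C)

qvB = mv²/r gives B = mv/(qr).
B = (1.88×10^-28)(5.85×10^5) / [(1×1.60×10^-19)(0.0920)] = 7.47×10^-3 T.

B ≈ 74.7 G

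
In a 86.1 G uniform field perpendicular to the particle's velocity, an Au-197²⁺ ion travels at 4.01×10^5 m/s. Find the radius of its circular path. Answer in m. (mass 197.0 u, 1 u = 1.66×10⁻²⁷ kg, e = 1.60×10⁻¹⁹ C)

r ≈ 47.6 m

The magnetic force provides the centripetal force: qvB = mv²/r, so r = mv/(qB).
r = (3.27×10^-25 kg)(4.01×10^5 m/s) / [(2×1.60×10^-19 C)(8.61×10^-3 T)] = 47.6 m.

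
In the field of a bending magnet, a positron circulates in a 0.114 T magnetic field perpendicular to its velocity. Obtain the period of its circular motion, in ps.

T ≈ 314 ps

The cyclotron period is independent of speed: T = 2πm/(qB).
T = 2π(9.11×10^-31) / [(1×1.60×10^-19)(0.114)] = 3.14×10^-10 s.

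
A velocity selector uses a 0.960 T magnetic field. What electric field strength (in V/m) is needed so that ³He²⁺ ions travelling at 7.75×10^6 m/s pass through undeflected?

qE = qvB ⇒ E = vB = (7.75×10^6)(0.960) = 7.44×10^6 V/m.

E ≈ 7.44×10^6 V/m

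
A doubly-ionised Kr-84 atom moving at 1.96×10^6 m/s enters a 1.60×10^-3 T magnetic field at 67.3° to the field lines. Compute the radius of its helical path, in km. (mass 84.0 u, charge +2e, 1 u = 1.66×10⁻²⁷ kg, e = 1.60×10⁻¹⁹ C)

Only the perpendicular component v⊥ = v sin67.3° = 1.81×10^6 m/s is bent by the field.
r = m v⊥ /(qB) = (1.39×10^-25)(1.81×10^6) / [(2×1.60×10^-19)(1.60×10^-3)] = 492 m.

r ≈ 0.492 km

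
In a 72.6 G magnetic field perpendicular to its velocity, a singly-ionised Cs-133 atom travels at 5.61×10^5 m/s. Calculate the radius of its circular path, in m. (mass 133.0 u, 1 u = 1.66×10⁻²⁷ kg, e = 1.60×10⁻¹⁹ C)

r ≈ 107 m

The magnetic force provides the centripetal force: qvB = mv²/r, so r = mv/(qB).
r = (2.21×10^-25 kg)(5.61×10^5 m/s) / [(1×1.60×10^-19 C)(7.26×10^-3 T)] = 107 m.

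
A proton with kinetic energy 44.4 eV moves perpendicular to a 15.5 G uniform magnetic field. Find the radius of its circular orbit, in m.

Convert the energy: K = 44.4 eV = 7.10×10^-18 J.
v = √(2K/m) = √(2·7.10×10^-18/1.67×10^-27) = 9.22×10^4 m/s.
r = mv/(qB) = (1.67×10^-27)(9.22×10^4) / [(1×1.60×10^-19)(1.55×10^-3)] = 0.621 m.

r ≈ 0.621 m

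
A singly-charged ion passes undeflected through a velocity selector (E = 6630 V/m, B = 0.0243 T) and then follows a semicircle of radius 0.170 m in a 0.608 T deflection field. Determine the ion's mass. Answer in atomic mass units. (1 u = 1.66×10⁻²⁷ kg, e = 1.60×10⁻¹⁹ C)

v = E/B₁ = 2.73×10^5 m/s.
From r = mv/(qB₂), m = qB₂r/v = (1×1.60×10^-19)(0.608)(0.170) / (2.73×10^5) = 6.06×10^-26 kg.
In atomic mass units: m = 6.06×10^-26 / 1.66×10^-27 = 36.5 u.

m ≈ 36.5 u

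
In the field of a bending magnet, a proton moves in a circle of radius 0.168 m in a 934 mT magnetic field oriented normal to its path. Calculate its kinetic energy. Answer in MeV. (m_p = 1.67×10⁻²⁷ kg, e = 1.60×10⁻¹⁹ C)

v = qBr/m = (1×1.60×10^-19)(0.934)(0.168) / (1.67×10^-27) = 1.50×10^7 m/s.
K = ½mv² = 0.5·(1.67×10^-27)·(1.50×10^7)² = 1.89×10^-13 J = 1.18 MeV.

K ≈ 1.18 MeV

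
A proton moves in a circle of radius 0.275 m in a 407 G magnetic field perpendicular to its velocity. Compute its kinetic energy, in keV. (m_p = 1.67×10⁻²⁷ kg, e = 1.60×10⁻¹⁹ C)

v = qBr/m = (1×1.60×10^-19)(0.0407)(0.275) / (1.67×10^-27) = 1.07×10^6 m/s.
K = ½mv² = 0.5·(1.67×10^-27)·(1.07×10^6)² = 9.60×10^-16 J = 6.00 keV.

K ≈ 6.00 keV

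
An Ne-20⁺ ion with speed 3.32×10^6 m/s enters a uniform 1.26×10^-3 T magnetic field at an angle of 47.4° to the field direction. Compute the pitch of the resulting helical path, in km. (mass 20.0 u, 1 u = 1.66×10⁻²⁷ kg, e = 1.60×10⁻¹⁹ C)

pitch ≈ 2.33 km

The velocity component along B is v∥ = v cos47.4° = 2.25×10^6 m/s.
The cyclotron period T = 2πm/(qB) = 1.03×10^-3 s is set by m, q, B alone.
Pitch = v∥·T = (2.25×10^6)(1.03×10^-3) = 2330 m.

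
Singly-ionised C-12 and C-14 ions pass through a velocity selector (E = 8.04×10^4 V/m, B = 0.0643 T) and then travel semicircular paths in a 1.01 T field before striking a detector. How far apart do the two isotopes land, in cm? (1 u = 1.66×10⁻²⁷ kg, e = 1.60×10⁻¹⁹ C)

Δd ≈ 5.14 cm

Both emerge at v = E/B₁ = 1.25×10^6 m/s.
r = mv/(qB₂), so r₁ = 0.1541 m and r₂ = 0.1798 m, giving Δr = 0.0257 m.
After a semicircle each ion lands a diameter 2r from the entry slit, so the separation is 2Δr = 0.0514 m.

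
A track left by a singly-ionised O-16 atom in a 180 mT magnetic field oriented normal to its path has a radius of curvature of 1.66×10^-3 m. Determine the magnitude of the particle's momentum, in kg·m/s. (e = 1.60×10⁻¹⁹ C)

p ≈ 4.78×10^-23 kg·m/s

Since qvB = mv²/r, the momentum p = mv = qBr.
p = (1×1.60×10^-19)(0.180)(1.66×10^-3) = 4.78×10^-23 kg·m/s.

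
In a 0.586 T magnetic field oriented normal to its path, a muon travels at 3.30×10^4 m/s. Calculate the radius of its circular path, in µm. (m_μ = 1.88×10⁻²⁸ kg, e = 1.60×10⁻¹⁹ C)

r ≈ 66.2 µm

The magnetic force provides the centripetal force: qvB = mv²/r, so r = mv/(qB).
r = (1.88×10^-28 kg)(3.30×10^4 m/s) / [(1×1.60×10^-19 C)(0.586 T)] = 6.62×10^-5 m.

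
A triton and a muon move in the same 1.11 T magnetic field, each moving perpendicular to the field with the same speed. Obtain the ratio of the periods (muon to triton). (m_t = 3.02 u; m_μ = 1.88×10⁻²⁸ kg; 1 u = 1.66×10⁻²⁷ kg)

ratio ≈ 0.0375

T = 2πm/(qB) is independent of speed, so T₂/T₁ = (m₂/q₂)/(m₁/q₁).
T_{muon}/T_{triton} = (1.88×10^-28/1e) / (5.01×10^-27/1e) = 0.0375.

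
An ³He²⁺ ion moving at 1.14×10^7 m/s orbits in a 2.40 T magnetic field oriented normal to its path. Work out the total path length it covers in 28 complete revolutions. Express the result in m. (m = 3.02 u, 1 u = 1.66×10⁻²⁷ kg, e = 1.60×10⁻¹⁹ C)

r = mv/(qB) = 0.0744 m, so one revolution covers 2πr = 0.468 m.
In 28 revolutions: L = 28·2πr = 13.1 m.

L ≈ 13.1 m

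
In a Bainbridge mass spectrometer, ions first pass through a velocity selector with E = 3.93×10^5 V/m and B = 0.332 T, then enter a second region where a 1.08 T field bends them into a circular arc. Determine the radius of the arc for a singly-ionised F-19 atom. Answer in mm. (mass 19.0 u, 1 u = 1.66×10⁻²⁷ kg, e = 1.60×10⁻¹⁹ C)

r ≈ 216 mm

The selector passes v = E/B = 3.93×10^5/0.332 = 1.18×10^6 m/s.
In the deflection region, r = mv/(qB₂) = (3.15×10^-26)(1.18×10^6) / [(1×1.60×10^-19)(1.08)] = 0.216 m.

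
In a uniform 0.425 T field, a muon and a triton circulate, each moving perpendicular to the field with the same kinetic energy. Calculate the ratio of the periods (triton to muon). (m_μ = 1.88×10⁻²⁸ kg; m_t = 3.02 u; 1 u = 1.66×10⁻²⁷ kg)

ratio ≈ 26.7

T = 2πm/(qB) is independent of speed, so T₂/T₁ = (m₂/q₂)/(m₁/q₁).
T_{triton}/T_{muon} = (5.01×10^-27/1e) / (1.88×10^-28/1e) = 26.7.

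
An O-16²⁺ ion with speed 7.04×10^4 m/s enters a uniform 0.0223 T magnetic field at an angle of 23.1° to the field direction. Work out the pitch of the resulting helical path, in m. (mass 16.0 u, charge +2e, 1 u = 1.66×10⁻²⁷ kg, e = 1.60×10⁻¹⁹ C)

pitch ≈ 1.51 m

The velocity component along B is v∥ = v cos23.1° = 6.48×10^4 m/s.
The cyclotron period T = 2πm/(qB) = 2.34×10^-5 s is set by m, q, B alone.
Pitch = v∥·T = (6.48×10^4)(2.34×10^-5) = 1.51 m.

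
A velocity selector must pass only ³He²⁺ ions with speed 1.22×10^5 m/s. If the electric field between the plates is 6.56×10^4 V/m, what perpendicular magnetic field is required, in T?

qE = qvB ⇒ B = E/v = (6.56×10^4) / (1.22×10^5) = 0.538 T.

B ≈ 0.538 T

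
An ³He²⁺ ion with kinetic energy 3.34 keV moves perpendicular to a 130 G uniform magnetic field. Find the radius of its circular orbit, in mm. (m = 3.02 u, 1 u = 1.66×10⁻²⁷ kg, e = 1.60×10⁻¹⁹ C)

Convert the energy: K = 3.34 keV = 5.34×10^-16 J.
v = √(2K/m) = √(2·5.34×10^-16/5.01×10^-27) = 4.62×10^5 m/s.
r = mv/(qB) = (5.01×10^-27)(4.62×10^5) / [(2×1.60×10^-19)(0.0130)] = 0.556 m.

r ≈ 556 mm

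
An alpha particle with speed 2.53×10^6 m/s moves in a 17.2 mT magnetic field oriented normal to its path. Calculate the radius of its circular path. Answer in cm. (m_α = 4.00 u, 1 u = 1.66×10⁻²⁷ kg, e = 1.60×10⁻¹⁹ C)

The magnetic force provides the centripetal force: qvB = mv²/r, so r = mv/(qB).
r = (6.64×10^-27 kg)(2.53×10^6 m/s) / [(2×1.60×10^-19 C)(0.0172 T)] = 3.05 m.

r ≈ 305 cm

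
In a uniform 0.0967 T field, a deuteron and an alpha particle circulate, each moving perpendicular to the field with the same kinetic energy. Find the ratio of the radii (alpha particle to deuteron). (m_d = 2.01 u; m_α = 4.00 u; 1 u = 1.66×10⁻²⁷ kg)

ratio ≈ 0.705

r = √(2mK)/(qB) ⇒ at equal K, r ∝ √m/q.
r_{alpha particle}/r_{deuteron} = 0.705.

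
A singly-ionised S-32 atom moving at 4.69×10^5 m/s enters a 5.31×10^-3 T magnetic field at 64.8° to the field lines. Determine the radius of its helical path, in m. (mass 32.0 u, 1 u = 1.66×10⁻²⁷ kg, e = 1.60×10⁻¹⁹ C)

r ≈ 26.5 m

Only the perpendicular component v⊥ = v sin64.8° = 4.24×10^5 m/s is bent by the field.
r = m v⊥ /(qB) = (5.31×10^-26)(4.24×10^5) / [(1×1.60×10^-19)(5.31×10^-3)] = 26.5 m.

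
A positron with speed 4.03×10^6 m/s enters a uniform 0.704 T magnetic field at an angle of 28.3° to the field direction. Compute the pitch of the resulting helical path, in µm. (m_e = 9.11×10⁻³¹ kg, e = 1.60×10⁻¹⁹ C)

pitch ≈ 180 µm

The velocity component along B is v∥ = v cos28.3° = 3.55×10^6 m/s.
The cyclotron period T = 2πm/(qB) = 5.08×10^-11 s is set by m, q, B alone.
Pitch = v∥·T = (3.55×10^6)(5.08×10^-11) = 1.80×10^-4 m.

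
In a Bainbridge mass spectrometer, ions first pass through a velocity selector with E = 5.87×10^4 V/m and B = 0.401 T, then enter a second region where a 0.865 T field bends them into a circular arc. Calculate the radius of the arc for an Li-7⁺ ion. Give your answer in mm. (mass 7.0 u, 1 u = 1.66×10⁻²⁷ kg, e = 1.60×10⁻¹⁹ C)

The selector passes v = E/B = 5.87×10^4/0.401 = 1.46×10^5 m/s.
In the deflection region, r = mv/(qB₂) = (1.16×10^-26)(1.46×10^5) / [(1×1.60×10^-19)(0.865)] = 0.0123 m.

r ≈ 12.3 mm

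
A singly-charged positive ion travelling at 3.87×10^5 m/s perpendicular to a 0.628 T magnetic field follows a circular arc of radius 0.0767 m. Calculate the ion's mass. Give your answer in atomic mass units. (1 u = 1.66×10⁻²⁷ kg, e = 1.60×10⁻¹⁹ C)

qvB = mv²/r ⇒ m = qBr/v.
m = (1×1.60×10^-19)(0.628)(0.0767) / (3.87×10^5) = 1.99×10^-26 kg = 12.0 u.

m ≈ 12.0 u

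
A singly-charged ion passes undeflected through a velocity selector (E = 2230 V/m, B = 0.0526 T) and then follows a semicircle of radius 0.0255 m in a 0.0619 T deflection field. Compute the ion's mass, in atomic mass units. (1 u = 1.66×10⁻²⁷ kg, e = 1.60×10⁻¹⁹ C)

m ≈ 3.59 u

v = E/B₁ = 4.24×10^4 m/s.
From r = mv/(qB₂), m = qB₂r/v = (1×1.60×10^-19)(0.0619)(0.0255) / (4.24×10^4) = 5.96×10^-27 kg.
In atomic mass units: m = 5.96×10^-27 / 1.66×10^-27 = 3.59 u.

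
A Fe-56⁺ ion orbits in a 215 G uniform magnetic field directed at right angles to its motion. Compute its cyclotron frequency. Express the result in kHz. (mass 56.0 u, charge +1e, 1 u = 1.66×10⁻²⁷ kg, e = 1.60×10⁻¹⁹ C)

f = qB/(2πm) = (1×1.60×10^-19)(0.0215) / [2π(9.30×10^-26)] = 5890 Hz.

f ≈ 5.89 kHz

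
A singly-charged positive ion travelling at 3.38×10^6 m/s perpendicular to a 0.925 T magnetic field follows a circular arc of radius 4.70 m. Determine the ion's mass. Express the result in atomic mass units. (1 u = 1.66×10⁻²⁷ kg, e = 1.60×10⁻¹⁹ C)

qvB = mv²/r ⇒ m = qBr/v.
m = (1×1.60×10^-19)(0.925)(4.70) / (3.38×10^6) = 2.06×10^-25 kg = 124 u.

m ≈ 124 u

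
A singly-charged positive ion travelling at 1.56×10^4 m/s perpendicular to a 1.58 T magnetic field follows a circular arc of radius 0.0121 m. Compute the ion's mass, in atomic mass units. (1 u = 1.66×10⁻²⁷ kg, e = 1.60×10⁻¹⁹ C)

m ≈ 118 u

qvB = mv²/r ⇒ m = qBr/v.
m = (1×1.60×10^-19)(1.58)(0.0121) / (1.56×10^4) = 1.96×10^-25 kg = 118 u.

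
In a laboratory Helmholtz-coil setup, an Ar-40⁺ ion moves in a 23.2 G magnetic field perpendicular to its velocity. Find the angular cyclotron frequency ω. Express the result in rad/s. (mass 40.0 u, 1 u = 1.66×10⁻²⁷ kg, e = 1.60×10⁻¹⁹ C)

ω ≈ 5590 rad/s

ω = qB/m = (1×1.60×10^-19)(2.32×10^-3) / (6.64×10^-26) = 5590 rad/s.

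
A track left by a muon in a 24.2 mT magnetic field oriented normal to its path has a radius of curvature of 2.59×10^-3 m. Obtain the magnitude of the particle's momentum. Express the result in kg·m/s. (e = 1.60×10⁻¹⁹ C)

Since qvB = mv²/r, the momentum p = mv = qBr.
p = (1×1.60×10^-19)(0.0242)(2.59×10^-3) = 1.00×10^-23 kg·m/s.

p ≈ 1.00×10^-23 kg·m/s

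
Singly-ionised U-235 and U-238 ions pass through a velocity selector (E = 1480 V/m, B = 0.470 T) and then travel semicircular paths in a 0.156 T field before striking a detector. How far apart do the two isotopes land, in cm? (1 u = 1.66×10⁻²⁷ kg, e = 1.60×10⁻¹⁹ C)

Both emerge at v = E/B₁ = 3150 m/s.
r = mv/(qB₂), so r₁ = 0.049215 m and r₂ = 0.049843 m, giving Δr = 6.28×10^-4 m.
After a semicircle each ion lands a diameter 2r from the entry slit, so the separation is 2Δr = 1.26×10^-3 m.

Δd ≈ 0.126 cm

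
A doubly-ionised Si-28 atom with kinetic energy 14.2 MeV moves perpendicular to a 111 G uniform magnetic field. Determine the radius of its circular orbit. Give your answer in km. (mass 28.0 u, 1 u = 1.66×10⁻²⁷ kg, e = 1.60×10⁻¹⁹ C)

Convert the energy: K = 14.2 MeV = 2.27×10^-12 J.
v = √(2K/m) = √(2·2.27×10^-12/4.65×10^-26) = 9.89×10^6 m/s.
r = mv/(qB) = (4.65×10^-26)(9.89×10^6) / [(2×1.60×10^-19)(0.0111)] = 129 m.

r ≈ 0.129 km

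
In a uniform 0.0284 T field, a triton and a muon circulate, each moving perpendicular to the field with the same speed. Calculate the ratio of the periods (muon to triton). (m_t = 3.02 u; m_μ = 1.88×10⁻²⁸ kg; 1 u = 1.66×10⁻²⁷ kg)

T = 2πm/(qB) is independent of speed, so T₂/T₁ = (m₂/q₂)/(m₁/q₁).
T_{muon}/T_{triton} = (1.88×10^-28/1e) / (5.01×10^-27/1e) = 0.0375.

ratio ≈ 0.0375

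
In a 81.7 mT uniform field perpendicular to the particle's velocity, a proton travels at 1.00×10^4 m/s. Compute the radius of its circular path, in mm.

The magnetic force provides the centripetal force: qvB = mv²/r, so r = mv/(qB).
r = (1.67×10^-27 kg)(1.00×10^4 m/s) / [(1×1.60×10^-19 C)(0.0817 T)] = 1.28×10^-3 m.

r ≈ 1.28 mm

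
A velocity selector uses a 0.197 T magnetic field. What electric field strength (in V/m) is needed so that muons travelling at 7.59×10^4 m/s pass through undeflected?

qE = qvB ⇒ E = vB = (7.59×10^4)(0.197) = 1.50×10^4 V/m.

E ≈ 1.50×10^4 V/m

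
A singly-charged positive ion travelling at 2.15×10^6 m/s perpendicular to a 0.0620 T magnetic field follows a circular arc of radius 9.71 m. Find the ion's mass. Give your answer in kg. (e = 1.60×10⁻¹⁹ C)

qvB = mv²/r ⇒ m = qBr/v.
m = (1×1.60×10^-19)(0.0620)(9.71) / (2.15×10^6) = 4.48×10^-26 kg.

m ≈ 4.48×10^-26 kg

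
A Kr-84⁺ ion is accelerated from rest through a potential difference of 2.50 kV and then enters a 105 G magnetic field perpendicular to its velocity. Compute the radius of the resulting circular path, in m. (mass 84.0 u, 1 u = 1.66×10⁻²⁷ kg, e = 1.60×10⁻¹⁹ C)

The kinetic energy gained is K = qV = (1×1.60×10^-19)(2500) = 4.00×10^-16 J.
v = √(2K/m) = 7.57×10^4 m/s.
r = mv/(qB) = (1.39×10^-25)(7.57×10^4) / [(1×1.60×10^-19)(0.0105)] = 6.29 m.

r ≈ 6.29 m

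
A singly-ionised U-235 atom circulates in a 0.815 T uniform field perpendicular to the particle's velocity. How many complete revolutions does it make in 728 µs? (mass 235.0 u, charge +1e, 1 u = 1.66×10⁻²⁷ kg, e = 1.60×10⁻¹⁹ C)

N = 38

T = 2πm/(qB) = 2π(3.901×10^-25) / [(1×1.60×10^-19)(0.815)] = 1.8797×10^-5 s.
N = t/T = 7.28×10^-4 / 1.8797×10^-5 ≈ 38.73, so 38 complete revolutions.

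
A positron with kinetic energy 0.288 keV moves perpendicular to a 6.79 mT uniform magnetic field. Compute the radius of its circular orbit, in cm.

r ≈ 0.843 cm

Convert the energy: K = 0.288 keV = 4.61×10^-17 J.
v = √(2K/m) = √(2·4.61×10^-17/9.11×10^-31) = 1.01×10^7 m/s.
r = mv/(qB) = (9.11×10^-31)(1.01×10^7) / [(1×1.60×10^-19)(6.79×10^-3)] = 8.43×10^-3 m.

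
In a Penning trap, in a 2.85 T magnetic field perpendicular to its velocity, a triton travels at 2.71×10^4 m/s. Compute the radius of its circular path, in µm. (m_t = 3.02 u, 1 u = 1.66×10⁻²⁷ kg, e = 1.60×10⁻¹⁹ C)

The magnetic force provides the centripetal force: qvB = mv²/r, so r = mv/(qB).
r = (5.01×10^-27 kg)(2.71×10^4 m/s) / [(1×1.60×10^-19 C)(2.85 T)] = 2.98×10^-4 m.

r ≈ 298 µm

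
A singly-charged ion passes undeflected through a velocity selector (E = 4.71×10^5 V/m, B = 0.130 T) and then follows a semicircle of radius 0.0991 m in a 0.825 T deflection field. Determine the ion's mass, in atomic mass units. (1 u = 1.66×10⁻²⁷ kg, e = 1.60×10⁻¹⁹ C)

m ≈ 2.18 u

v = E/B₁ = 3.62×10^6 m/s.
From r = mv/(qB₂), m = qB₂r/v = (1×1.60×10^-19)(0.825)(0.0991) / (3.62×10^6) = 3.61×10^-27 kg.
In atomic mass units: m = 3.61×10^-27 / 1.66×10^-27 = 2.18 u.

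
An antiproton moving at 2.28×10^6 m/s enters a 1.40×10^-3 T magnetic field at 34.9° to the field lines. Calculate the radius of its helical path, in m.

Only the perpendicular component v⊥ = v sin34.9° = 1.30×10^6 m/s is bent by the field.
r = m v⊥ /(qB) = (1.67×10^-27)(1.30×10^6) / [(1×1.60×10^-19)(1.40×10^-3)] = 9.73 m.

r ≈ 9.73 m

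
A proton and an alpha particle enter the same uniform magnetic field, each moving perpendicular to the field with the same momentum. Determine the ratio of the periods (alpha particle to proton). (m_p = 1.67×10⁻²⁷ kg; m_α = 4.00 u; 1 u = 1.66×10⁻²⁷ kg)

T = 2πm/(qB) is independent of speed, so T₂/T₁ = (m₂/q₂)/(m₁/q₁).
T_{alpha particle}/T_{proton} = (6.64×10^-27/2e) / (1.67×10^-27/1e) = 1.99.

ratio ≈ 1.99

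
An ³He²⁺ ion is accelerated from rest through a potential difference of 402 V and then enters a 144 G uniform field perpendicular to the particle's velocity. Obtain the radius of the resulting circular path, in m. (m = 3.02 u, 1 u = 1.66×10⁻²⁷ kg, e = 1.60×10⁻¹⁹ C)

r ≈ 0.246 m

The kinetic energy gained is K = qV = (2×1.60×10^-19)(402) = 1.29×10^-16 J.
v = √(2K/m) = 2.27×10^5 m/s.
r = mv/(qB) = (5.01×10^-27)(2.27×10^5) / [(2×1.60×10^-19)(0.0144)] = 0.246 m.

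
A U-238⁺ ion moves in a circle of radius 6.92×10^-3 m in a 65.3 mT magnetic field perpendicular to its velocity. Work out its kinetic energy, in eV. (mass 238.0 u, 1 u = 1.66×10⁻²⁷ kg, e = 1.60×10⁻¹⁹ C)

K ≈ 0.0413 eV

v = qBr/m = (1×1.60×10^-19)(0.0653)(6.92×10^-3) / (3.95×10^-25) = 183 m/s.
K = ½mv² = 0.5·(3.95×10^-25)·(183)² = 6.62×10^-21 J = 0.0413 eV.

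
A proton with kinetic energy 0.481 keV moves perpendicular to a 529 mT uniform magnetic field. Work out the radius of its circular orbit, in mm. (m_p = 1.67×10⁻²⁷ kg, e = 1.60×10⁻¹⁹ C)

r ≈ 5.99 mm

Convert the energy: K = 0.481 keV = 7.70×10^-17 J.
v = √(2K/m) = √(2·7.70×10^-17/1.67×10^-27) = 3.04×10^5 m/s.
r = mv/(qB) = (1.67×10^-27)(3.04×10^5) / [(1×1.60×10^-19)(0.529)] = 5.99×10^-3 m.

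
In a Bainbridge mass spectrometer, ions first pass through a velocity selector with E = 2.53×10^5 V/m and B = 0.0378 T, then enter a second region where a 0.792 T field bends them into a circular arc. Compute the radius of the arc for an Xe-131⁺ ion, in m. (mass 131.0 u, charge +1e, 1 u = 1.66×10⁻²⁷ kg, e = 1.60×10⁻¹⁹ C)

r ≈ 11.5 m

The selector passes v = E/B = 2.53×10^5/0.0378 = 6.69×10^6 m/s.
In the deflection region, r = mv/(qB₂) = (2.17×10^-25)(6.69×10^6) / [(1×1.60×10^-19)(0.792)] = 11.5 m.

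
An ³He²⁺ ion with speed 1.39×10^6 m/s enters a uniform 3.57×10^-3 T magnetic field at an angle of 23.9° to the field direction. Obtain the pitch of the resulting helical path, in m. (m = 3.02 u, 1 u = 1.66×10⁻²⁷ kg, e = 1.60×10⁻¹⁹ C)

pitch ≈ 35.0 m

The velocity component along B is v∥ = v cos23.9° = 1.27×10^6 m/s.
The cyclotron period T = 2πm/(qB) = 2.76×10^-5 s is set by m, q, B alone.
Pitch = v∥·T = (1.27×10^6)(2.76×10^-5) = 35.0 m.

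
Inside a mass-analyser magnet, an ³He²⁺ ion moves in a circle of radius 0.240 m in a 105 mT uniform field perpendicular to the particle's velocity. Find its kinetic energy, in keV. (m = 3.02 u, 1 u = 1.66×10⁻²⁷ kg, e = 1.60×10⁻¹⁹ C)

v = qBr/m = (2×1.60×10^-19)(0.105)(0.240) / (5.01×10^-27) = 1.61×10^6 m/s.
K = ½mv² = 0.5·(5.01×10^-27)·(1.61×10^6)² = 6.49×10^-15 J = 40.5 keV.

K ≈ 40.5 keV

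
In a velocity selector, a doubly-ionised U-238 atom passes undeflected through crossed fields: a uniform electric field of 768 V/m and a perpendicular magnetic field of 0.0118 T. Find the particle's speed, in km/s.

For zero net force, qE = qvB, so v = E/B.
v = (768) / (0.0118) = 6.51×10^4 m/s.

v ≈ 65.1 km/s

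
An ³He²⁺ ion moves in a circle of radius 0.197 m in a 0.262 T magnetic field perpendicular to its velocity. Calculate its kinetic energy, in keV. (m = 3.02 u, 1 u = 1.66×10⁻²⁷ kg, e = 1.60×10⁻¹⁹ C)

v = qBr/m = (2×1.60×10^-19)(0.262)(0.197) / (5.01×10^-27) = 3.29×10^6 m/s.
K = ½mv² = 0.5·(5.01×10^-27)·(3.29×10^6)² = 2.72×10^-14 J = 170 keV.

K ≈ 170 keV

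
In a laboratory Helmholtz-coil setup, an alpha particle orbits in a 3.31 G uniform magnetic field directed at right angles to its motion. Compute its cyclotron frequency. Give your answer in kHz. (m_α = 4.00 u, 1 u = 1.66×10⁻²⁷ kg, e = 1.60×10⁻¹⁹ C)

f = qB/(2πm) = (2×1.60×10^-19)(3.31×10^-4) / [2π(6.64×10^-27)] = 2540 Hz.

f ≈ 2.54 kHz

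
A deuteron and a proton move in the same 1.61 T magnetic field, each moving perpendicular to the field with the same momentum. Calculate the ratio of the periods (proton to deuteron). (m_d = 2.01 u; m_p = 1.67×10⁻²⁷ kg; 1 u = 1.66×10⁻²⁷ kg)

ratio ≈ 0.501

T = 2πm/(qB) is independent of speed, so T₂/T₁ = (m₂/q₂)/(m₁/q₁).
T_{proton}/T_{deuteron} = (1.67×10^-27/1e) / (3.34×10^-27/1e) = 0.501.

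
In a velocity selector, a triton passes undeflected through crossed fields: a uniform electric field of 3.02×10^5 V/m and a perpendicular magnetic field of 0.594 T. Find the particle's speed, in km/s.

For zero net force, qE = qvB, so v = E/B.
v = (3.02×10^5) / (0.594) = 5.08×10^5 m/s.

v ≈ 508 km/s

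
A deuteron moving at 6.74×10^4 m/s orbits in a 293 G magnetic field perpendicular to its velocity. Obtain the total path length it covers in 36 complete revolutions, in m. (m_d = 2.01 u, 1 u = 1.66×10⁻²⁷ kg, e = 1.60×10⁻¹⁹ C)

r = mv/(qB) = 0.0480 m, so one revolution covers 2πr = 0.301 m.
In 36 revolutions: L = 36·2πr = 10.9 m.

L ≈ 10.9 m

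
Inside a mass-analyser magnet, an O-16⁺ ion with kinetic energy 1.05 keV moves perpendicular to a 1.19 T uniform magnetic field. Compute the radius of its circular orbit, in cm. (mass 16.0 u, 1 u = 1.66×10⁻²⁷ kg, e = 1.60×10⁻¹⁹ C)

Convert the energy: K = 1.05 keV = 1.68×10^-16 J.
v = √(2K/m) = √(2·1.68×10^-16/2.66×10^-26) = 1.12×10^5 m/s.
r = mv/(qB) = (2.66×10^-26)(1.12×10^5) / [(1×1.60×10^-19)(1.19)] = 0.0157 m.

r ≈ 1.57 cm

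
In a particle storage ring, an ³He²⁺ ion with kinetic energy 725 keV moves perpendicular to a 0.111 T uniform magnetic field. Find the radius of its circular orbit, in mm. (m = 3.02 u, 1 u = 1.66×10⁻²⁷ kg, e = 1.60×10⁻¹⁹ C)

Convert the energy: K = 725 keV = 1.16×10^-13 J.
v = √(2K/m) = √(2·1.16×10^-13/5.01×10^-27) = 6.80×10^6 m/s.
r = mv/(qB) = (5.01×10^-27)(6.80×10^6) / [(2×1.60×10^-19)(0.111)] = 0.960 m.

r ≈ 960 mm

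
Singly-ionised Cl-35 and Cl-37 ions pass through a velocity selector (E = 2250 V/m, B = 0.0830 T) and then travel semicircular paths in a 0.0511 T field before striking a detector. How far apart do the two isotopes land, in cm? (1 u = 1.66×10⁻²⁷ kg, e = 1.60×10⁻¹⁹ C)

Δd ≈ 2.20 cm

Both emerge at v = E/B₁ = 2.71×10^4 m/s.
r = mv/(qB₂), so r₁ = 0.1926 m and r₂ = 0.2036 m, giving Δr = 0.0110 m.
After a semicircle each ion lands a diameter 2r from the entry slit, so the separation is 2Δr = 0.0220 m.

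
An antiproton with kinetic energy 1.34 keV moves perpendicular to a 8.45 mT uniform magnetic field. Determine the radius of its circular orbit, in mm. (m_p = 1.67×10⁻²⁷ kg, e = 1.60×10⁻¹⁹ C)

r ≈ 626 mm

Convert the energy: K = 1.34 keV = 2.14×10^-16 J.
v = √(2K/m) = √(2·2.14×10^-16/1.67×10^-27) = 5.07×10^5 m/s.
r = mv/(qB) = (1.67×10^-27)(5.07×10^5) / [(1×1.60×10^-19)(8.45×10^-3)] = 0.626 m.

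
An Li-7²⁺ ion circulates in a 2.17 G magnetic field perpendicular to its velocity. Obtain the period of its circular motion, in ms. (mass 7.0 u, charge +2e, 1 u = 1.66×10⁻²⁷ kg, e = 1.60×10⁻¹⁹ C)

T ≈ 1.05 ms

The cyclotron period is independent of speed: T = 2πm/(qB).
T = 2π(1.16×10^-26) / [(2×1.60×10^-19)(2.17×10^-4)] = 1.05×10^-3 s.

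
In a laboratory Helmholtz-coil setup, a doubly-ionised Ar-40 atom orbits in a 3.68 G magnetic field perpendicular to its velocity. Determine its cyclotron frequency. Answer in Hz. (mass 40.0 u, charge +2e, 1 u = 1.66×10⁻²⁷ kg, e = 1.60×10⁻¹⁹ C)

f = qB/(2πm) = (2×1.60×10^-19)(3.68×10^-4) / [2π(6.64×10^-26)] = 282 Hz.

f ≈ 282 Hz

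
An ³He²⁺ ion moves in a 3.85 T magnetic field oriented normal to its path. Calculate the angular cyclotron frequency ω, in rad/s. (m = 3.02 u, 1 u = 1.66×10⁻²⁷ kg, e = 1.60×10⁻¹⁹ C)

ω ≈ 2.46×10^8 rad/s

ω = qB/m = (2×1.60×10^-19)(3.85) / (5.01×10^-27) = 2.46×10^8 rad/s.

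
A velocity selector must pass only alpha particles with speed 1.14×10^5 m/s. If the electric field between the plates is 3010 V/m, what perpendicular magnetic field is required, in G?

qE = qvB ⇒ B = E/v = (3010) / (1.14×10^5) = 0.0264 T.

B ≈ 264 G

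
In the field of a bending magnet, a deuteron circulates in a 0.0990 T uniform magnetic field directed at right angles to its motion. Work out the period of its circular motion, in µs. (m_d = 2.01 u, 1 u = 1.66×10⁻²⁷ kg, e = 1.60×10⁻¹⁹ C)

T ≈ 1.32 µs

The cyclotron period is independent of speed: T = 2πm/(qB).
T = 2π(3.34×10^-27) / [(1×1.60×10^-19)(0.0990)] = 1.32×10^-6 s.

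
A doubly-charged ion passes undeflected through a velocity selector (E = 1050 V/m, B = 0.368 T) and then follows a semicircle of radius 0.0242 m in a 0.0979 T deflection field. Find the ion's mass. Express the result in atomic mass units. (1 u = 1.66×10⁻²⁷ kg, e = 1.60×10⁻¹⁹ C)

v = E/B₁ = 2850 m/s.
From r = mv/(qB₂), m = qB₂r/v = (2×1.60×10^-19)(0.0979)(0.0242) / (2850) = 2.66×10^-25 kg.
In atomic mass units: m = 2.66×10^-25 / 1.66×10^-27 = 160 u.

m ≈ 160 u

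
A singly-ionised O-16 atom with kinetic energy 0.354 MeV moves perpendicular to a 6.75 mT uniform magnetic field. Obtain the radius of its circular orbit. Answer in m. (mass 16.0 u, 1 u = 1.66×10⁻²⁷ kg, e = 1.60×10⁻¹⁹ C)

r ≈ 50.8 m

Convert the energy: K = 0.354 MeV = 5.66×10^-14 J.
v = √(2K/m) = √(2·5.66×10^-14/2.66×10^-26) = 2.07×10^6 m/s.
r = mv/(qB) = (2.66×10^-26)(2.07×10^6) / [(1×1.60×10^-19)(6.75×10^-3)] = 50.8 m.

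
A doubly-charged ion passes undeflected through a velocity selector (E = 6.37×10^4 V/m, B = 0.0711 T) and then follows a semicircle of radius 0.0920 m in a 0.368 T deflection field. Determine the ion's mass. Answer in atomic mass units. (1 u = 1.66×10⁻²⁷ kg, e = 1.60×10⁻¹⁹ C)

m ≈ 7.28 u

v = E/B₁ = 8.96×10^5 m/s.
From r = mv/(qB₂), m = qB₂r/v = (2×1.60×10^-19)(0.368)(0.0920) / (8.96×10^5) = 1.21×10^-26 kg.
In atomic mass units: m = 1.21×10^-26 / 1.66×10^-27 = 7.28 u.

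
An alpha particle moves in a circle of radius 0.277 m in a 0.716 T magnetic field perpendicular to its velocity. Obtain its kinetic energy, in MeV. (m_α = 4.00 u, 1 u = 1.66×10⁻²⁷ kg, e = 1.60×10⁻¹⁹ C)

v = qBr/m = (2×1.60×10^-19)(0.716)(0.277) / (6.64×10^-27) = 9.56×10^6 m/s.
K = ½mv² = 0.5·(6.64×10^-27)·(9.56×10^6)² = 3.03×10^-13 J = 1.90 MeV.

K ≈ 1.90 MeV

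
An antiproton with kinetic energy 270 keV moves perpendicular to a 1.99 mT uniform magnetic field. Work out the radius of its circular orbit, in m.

Convert the energy: K = 270 keV = 4.32×10^-14 J.
v = √(2K/m) = √(2·4.32×10^-14/1.67×10^-27) = 7.19×10^6 m/s.
r = mv/(qB) = (1.67×10^-27)(7.19×10^6) / [(1×1.60×10^-19)(1.99×10^-3)] = 37.7 m.

r ≈ 37.7 m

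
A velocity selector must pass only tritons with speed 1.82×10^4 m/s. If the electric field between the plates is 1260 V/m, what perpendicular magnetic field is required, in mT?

qE = qvB ⇒ B = E/v = (1260) / (1.82×10^4) = 0.0692 T.

B ≈ 69.2 mT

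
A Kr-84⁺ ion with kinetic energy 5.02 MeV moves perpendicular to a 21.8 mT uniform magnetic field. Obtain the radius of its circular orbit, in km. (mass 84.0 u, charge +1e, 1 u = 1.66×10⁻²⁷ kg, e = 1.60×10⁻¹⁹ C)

r ≈ 0.136 km

Convert the energy: K = 5.02 MeV = 8.03×10^-13 J.
v = √(2K/m) = √(2·8.03×10^-13/1.39×10^-25) = 3.39×10^6 m/s.
r = mv/(qB) = (1.39×10^-25)(3.39×10^6) / [(1×1.60×10^-19)(0.0218)] = 136 m.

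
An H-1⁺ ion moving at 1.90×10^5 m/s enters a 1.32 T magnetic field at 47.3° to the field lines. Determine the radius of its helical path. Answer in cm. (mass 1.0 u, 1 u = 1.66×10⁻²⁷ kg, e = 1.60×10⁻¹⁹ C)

Only the perpendicular component v⊥ = v sin47.3° = 1.40×10^5 m/s is bent by the field.
r = m v⊥ /(qB) = (1.66×10^-27)(1.40×10^5) / [(1×1.60×10^-19)(1.32)] = 1.10×10^-3 m.

r ≈ 0.110 cm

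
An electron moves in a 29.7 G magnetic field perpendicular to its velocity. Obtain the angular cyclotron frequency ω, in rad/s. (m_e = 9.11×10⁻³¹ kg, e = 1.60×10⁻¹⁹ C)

ω ≈ 5.22×10^8 rad/s

ω = qB/m = (1×1.60×10^-19)(2.97×10^-3) / (9.11×10^-31) = 5.22×10^8 rad/s.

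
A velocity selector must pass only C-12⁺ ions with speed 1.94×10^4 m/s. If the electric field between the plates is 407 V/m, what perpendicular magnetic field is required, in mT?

B ≈ 21.0 mT

qE = qvB ⇒ B = E/v = (407) / (1.94×10^4) = 0.0210 T.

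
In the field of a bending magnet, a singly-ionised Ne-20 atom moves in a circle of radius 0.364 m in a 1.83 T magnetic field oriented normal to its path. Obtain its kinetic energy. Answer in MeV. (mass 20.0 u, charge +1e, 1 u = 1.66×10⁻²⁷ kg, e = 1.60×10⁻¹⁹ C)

K ≈ 1.07 MeV

v = qBr/m = (1×1.60×10^-19)(1.83)(0.364) / (3.32×10^-26) = 3.21×10^6 m/s.
K = ½mv² = 0.5·(3.32×10^-26)·(3.21×10^6)² = 1.71×10^-13 J = 1.07 MeV.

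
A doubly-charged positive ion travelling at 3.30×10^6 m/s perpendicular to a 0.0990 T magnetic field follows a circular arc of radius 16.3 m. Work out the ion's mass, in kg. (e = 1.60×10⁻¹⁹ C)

m ≈ 1.56×10^-25 kg

qvB = mv²/r ⇒ m = qBr/v.
m = (2×1.60×10^-19)(0.0990)(16.3) / (3.30×10^6) = 1.56×10^-25 kg.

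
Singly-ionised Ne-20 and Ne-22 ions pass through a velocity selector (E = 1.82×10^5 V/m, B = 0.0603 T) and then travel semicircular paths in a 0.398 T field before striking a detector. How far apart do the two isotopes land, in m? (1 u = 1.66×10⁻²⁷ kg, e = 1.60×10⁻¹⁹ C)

Both emerge at v = E/B₁ = 3.02×10^6 m/s.
r = mv/(qB₂), so r₁ = 1.574 m and r₂ = 1.731 m, giving Δr = 0.157 m.
After a semicircle each ion lands a diameter 2r from the entry slit, so the separation is 2Δr = 0.315 m.

Δd ≈ 0.315 m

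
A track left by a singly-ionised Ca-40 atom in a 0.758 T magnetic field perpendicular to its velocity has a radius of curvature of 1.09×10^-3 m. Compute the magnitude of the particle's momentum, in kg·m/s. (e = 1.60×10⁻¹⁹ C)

p ≈ 1.32×10^-22 kg·m/s

Since qvB = mv²/r, the momentum p = mv = qBr.
p = (1×1.60×10^-19)(0.758)(1.09×10^-3) = 1.32×10^-22 kg·m/s.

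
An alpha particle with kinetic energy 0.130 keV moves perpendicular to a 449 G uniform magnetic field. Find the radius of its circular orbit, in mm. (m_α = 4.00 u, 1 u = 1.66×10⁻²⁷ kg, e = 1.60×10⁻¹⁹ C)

r ≈ 36.6 mm

Convert the energy: K = 0.130 keV = 2.08×10^-17 J.
v = √(2K/m) = √(2·2.08×10^-17/6.64×10^-27) = 7.92×10^4 m/s.
r = mv/(qB) = (6.64×10^-27)(7.92×10^4) / [(2×1.60×10^-19)(0.0449)] = 0.0366 m.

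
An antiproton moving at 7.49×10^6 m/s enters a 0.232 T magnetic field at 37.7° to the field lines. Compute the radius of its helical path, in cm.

Only the perpendicular component v⊥ = v sin37.7° = 4.58×10^6 m/s is bent by the field.
r = m v⊥ /(qB) = (1.67×10^-27)(4.58×10^6) / [(1×1.60×10^-19)(0.232)] = 0.206 m.

r ≈ 20.6 cm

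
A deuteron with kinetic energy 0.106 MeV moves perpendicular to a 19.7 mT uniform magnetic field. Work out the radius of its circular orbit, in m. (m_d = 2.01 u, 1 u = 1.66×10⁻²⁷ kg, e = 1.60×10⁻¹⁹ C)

Convert the energy: K = 0.106 MeV = 1.70×10^-14 J.
v = √(2K/m) = √(2·1.70×10^-14/3.34×10^-27) = 3.19×10^6 m/s.
r = mv/(qB) = (3.34×10^-27)(3.19×10^6) / [(1×1.60×10^-19)(0.0197)] = 3.38 m.

r ≈ 3.38 m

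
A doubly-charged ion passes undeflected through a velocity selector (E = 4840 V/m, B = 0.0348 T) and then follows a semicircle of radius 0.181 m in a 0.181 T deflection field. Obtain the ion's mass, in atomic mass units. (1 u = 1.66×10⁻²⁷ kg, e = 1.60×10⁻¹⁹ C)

v = E/B₁ = 1.39×10^5 m/s.
From r = mv/(qB₂), m = qB₂r/v = (2×1.60×10^-19)(0.181)(0.181) / (1.39×10^5) = 7.54×10^-26 kg.
In atomic mass units: m = 7.54×10^-26 / 1.66×10^-27 = 45.4 u.

m ≈ 45.4 u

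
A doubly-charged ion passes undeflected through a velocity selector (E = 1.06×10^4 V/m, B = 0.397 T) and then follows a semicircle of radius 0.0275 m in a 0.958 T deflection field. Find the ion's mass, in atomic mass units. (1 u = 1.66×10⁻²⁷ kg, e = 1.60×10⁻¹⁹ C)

m ≈ 190 u

v = E/B₁ = 2.67×10^4 m/s.
From r = mv/(qB₂), m = qB₂r/v = (2×1.60×10^-19)(0.958)(0.0275) / (2.67×10^4) = 3.16×10^-25 kg.
In atomic mass units: m = 3.16×10^-25 / 1.66×10^-27 = 190 u.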